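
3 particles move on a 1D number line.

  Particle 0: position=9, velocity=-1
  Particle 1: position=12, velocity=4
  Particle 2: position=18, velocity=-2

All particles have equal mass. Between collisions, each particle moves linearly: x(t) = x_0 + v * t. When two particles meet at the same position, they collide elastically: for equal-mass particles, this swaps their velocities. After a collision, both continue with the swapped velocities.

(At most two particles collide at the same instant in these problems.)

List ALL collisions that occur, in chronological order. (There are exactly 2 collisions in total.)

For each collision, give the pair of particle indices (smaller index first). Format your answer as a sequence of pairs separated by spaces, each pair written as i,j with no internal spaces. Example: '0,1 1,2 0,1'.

Answer: 1,2 0,1

Derivation:
Collision at t=1: particles 1 and 2 swap velocities; positions: p0=8 p1=16 p2=16; velocities now: v0=-1 v1=-2 v2=4
Collision at t=9: particles 0 and 1 swap velocities; positions: p0=0 p1=0 p2=48; velocities now: v0=-2 v1=-1 v2=4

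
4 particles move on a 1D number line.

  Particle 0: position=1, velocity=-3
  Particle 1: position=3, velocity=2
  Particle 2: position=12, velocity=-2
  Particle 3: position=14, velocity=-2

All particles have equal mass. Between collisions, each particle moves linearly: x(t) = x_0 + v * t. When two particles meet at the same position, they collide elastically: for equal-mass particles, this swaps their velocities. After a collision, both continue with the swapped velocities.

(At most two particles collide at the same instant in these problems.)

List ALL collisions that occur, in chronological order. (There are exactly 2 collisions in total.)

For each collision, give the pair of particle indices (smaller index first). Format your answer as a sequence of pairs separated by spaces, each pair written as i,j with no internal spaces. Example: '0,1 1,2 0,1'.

Collision at t=9/4: particles 1 and 2 swap velocities; positions: p0=-23/4 p1=15/2 p2=15/2 p3=19/2; velocities now: v0=-3 v1=-2 v2=2 v3=-2
Collision at t=11/4: particles 2 and 3 swap velocities; positions: p0=-29/4 p1=13/2 p2=17/2 p3=17/2; velocities now: v0=-3 v1=-2 v2=-2 v3=2

Answer: 1,2 2,3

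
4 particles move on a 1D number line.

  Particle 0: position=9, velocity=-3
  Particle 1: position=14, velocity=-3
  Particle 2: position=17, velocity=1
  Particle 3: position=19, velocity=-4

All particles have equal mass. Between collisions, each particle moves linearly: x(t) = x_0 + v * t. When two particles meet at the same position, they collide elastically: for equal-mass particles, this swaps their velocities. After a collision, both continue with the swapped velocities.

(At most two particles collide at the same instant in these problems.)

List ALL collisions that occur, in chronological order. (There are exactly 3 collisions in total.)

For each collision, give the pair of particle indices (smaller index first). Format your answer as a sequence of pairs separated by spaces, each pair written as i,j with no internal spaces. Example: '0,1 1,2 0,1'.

Answer: 2,3 1,2 0,1

Derivation:
Collision at t=2/5: particles 2 and 3 swap velocities; positions: p0=39/5 p1=64/5 p2=87/5 p3=87/5; velocities now: v0=-3 v1=-3 v2=-4 v3=1
Collision at t=5: particles 1 and 2 swap velocities; positions: p0=-6 p1=-1 p2=-1 p3=22; velocities now: v0=-3 v1=-4 v2=-3 v3=1
Collision at t=10: particles 0 and 1 swap velocities; positions: p0=-21 p1=-21 p2=-16 p3=27; velocities now: v0=-4 v1=-3 v2=-3 v3=1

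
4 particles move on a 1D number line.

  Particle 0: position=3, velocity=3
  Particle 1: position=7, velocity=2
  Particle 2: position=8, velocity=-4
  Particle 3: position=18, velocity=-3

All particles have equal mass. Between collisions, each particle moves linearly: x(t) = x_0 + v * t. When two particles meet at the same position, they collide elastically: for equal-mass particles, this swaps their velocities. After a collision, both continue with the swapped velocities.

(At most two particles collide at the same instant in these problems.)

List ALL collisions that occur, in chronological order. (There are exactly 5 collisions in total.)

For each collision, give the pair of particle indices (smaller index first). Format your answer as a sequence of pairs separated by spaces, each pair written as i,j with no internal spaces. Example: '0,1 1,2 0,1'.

Collision at t=1/6: particles 1 and 2 swap velocities; positions: p0=7/2 p1=22/3 p2=22/3 p3=35/2; velocities now: v0=3 v1=-4 v2=2 v3=-3
Collision at t=5/7: particles 0 and 1 swap velocities; positions: p0=36/7 p1=36/7 p2=59/7 p3=111/7; velocities now: v0=-4 v1=3 v2=2 v3=-3
Collision at t=11/5: particles 2 and 3 swap velocities; positions: p0=-4/5 p1=48/5 p2=57/5 p3=57/5; velocities now: v0=-4 v1=3 v2=-3 v3=2
Collision at t=5/2: particles 1 and 2 swap velocities; positions: p0=-2 p1=21/2 p2=21/2 p3=12; velocities now: v0=-4 v1=-3 v2=3 v3=2
Collision at t=4: particles 2 and 3 swap velocities; positions: p0=-8 p1=6 p2=15 p3=15; velocities now: v0=-4 v1=-3 v2=2 v3=3

Answer: 1,2 0,1 2,3 1,2 2,3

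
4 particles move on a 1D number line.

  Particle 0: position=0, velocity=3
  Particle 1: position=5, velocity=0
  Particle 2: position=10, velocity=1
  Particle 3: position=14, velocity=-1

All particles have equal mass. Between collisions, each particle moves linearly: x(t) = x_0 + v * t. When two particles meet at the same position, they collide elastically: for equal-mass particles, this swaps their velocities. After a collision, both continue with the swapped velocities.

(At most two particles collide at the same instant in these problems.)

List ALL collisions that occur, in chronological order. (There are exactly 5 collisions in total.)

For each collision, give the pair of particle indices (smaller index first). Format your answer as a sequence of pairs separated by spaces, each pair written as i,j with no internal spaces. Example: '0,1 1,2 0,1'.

Collision at t=5/3: particles 0 and 1 swap velocities; positions: p0=5 p1=5 p2=35/3 p3=37/3; velocities now: v0=0 v1=3 v2=1 v3=-1
Collision at t=2: particles 2 and 3 swap velocities; positions: p0=5 p1=6 p2=12 p3=12; velocities now: v0=0 v1=3 v2=-1 v3=1
Collision at t=7/2: particles 1 and 2 swap velocities; positions: p0=5 p1=21/2 p2=21/2 p3=27/2; velocities now: v0=0 v1=-1 v2=3 v3=1
Collision at t=5: particles 2 and 3 swap velocities; positions: p0=5 p1=9 p2=15 p3=15; velocities now: v0=0 v1=-1 v2=1 v3=3
Collision at t=9: particles 0 and 1 swap velocities; positions: p0=5 p1=5 p2=19 p3=27; velocities now: v0=-1 v1=0 v2=1 v3=3

Answer: 0,1 2,3 1,2 2,3 0,1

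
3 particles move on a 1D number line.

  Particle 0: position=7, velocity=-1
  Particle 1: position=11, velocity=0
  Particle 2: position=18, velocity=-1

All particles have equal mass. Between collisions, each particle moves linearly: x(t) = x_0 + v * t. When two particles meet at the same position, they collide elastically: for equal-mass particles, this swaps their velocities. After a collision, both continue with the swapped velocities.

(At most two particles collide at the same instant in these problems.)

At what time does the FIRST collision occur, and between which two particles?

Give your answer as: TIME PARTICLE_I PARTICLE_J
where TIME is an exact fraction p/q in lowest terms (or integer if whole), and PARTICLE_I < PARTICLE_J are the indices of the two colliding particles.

Answer: 7 1 2

Derivation:
Pair (0,1): pos 7,11 vel -1,0 -> not approaching (rel speed -1 <= 0)
Pair (1,2): pos 11,18 vel 0,-1 -> gap=7, closing at 1/unit, collide at t=7
Earliest collision: t=7 between 1 and 2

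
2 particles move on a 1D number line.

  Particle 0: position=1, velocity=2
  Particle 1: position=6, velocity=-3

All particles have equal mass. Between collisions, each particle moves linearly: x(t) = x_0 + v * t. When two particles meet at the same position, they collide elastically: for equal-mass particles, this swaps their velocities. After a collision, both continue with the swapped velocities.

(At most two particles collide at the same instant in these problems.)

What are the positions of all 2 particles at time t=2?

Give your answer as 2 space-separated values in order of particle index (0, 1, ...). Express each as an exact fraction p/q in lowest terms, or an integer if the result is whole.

Collision at t=1: particles 0 and 1 swap velocities; positions: p0=3 p1=3; velocities now: v0=-3 v1=2
Advance to t=2 (no further collisions before then); velocities: v0=-3 v1=2; positions = 0 5

Answer: 0 5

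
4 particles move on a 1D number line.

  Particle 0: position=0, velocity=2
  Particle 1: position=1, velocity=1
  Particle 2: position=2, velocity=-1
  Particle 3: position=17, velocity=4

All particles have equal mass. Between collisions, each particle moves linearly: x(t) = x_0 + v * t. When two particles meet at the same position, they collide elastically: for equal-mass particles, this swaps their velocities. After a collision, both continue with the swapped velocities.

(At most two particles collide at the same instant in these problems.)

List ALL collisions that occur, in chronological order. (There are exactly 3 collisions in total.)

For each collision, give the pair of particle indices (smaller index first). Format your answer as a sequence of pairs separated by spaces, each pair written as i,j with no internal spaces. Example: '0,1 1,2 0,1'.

Collision at t=1/2: particles 1 and 2 swap velocities; positions: p0=1 p1=3/2 p2=3/2 p3=19; velocities now: v0=2 v1=-1 v2=1 v3=4
Collision at t=2/3: particles 0 and 1 swap velocities; positions: p0=4/3 p1=4/3 p2=5/3 p3=59/3; velocities now: v0=-1 v1=2 v2=1 v3=4
Collision at t=1: particles 1 and 2 swap velocities; positions: p0=1 p1=2 p2=2 p3=21; velocities now: v0=-1 v1=1 v2=2 v3=4

Answer: 1,2 0,1 1,2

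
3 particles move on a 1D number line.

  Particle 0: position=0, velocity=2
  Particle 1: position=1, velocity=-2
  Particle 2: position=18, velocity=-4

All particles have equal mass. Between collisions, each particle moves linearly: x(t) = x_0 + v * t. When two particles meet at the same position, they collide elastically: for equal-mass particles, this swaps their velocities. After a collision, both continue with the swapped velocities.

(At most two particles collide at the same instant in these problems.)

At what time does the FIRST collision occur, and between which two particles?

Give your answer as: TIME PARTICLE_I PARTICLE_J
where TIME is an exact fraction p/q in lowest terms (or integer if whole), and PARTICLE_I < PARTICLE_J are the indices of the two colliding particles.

Pair (0,1): pos 0,1 vel 2,-2 -> gap=1, closing at 4/unit, collide at t=1/4
Pair (1,2): pos 1,18 vel -2,-4 -> gap=17, closing at 2/unit, collide at t=17/2
Earliest collision: t=1/4 between 0 and 1

Answer: 1/4 0 1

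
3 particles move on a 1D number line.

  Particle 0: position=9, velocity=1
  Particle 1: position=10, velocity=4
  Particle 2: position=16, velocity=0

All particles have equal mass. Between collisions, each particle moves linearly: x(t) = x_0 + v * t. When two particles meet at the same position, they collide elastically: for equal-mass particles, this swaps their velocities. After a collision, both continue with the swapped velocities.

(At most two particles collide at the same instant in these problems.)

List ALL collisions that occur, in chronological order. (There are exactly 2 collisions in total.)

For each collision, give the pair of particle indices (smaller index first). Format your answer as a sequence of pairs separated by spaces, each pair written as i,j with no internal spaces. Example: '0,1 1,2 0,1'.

Collision at t=3/2: particles 1 and 2 swap velocities; positions: p0=21/2 p1=16 p2=16; velocities now: v0=1 v1=0 v2=4
Collision at t=7: particles 0 and 1 swap velocities; positions: p0=16 p1=16 p2=38; velocities now: v0=0 v1=1 v2=4

Answer: 1,2 0,1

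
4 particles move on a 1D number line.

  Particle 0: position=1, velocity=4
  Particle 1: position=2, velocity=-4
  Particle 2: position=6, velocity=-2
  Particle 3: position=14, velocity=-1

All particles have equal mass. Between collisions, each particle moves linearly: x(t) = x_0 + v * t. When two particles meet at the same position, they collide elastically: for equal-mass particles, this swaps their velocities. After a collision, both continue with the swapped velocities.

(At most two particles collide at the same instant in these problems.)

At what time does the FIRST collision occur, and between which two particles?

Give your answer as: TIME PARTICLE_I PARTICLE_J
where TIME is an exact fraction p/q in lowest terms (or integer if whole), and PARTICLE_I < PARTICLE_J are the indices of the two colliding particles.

Pair (0,1): pos 1,2 vel 4,-4 -> gap=1, closing at 8/unit, collide at t=1/8
Pair (1,2): pos 2,6 vel -4,-2 -> not approaching (rel speed -2 <= 0)
Pair (2,3): pos 6,14 vel -2,-1 -> not approaching (rel speed -1 <= 0)
Earliest collision: t=1/8 between 0 and 1

Answer: 1/8 0 1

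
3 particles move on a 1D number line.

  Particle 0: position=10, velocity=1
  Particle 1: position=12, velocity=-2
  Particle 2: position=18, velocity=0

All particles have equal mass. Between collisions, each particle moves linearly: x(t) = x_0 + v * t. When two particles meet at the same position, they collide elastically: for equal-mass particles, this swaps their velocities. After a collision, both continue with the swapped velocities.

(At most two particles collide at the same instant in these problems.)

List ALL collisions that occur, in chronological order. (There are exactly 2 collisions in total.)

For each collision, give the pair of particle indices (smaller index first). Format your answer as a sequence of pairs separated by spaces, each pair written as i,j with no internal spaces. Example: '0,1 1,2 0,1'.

Answer: 0,1 1,2

Derivation:
Collision at t=2/3: particles 0 and 1 swap velocities; positions: p0=32/3 p1=32/3 p2=18; velocities now: v0=-2 v1=1 v2=0
Collision at t=8: particles 1 and 2 swap velocities; positions: p0=-4 p1=18 p2=18; velocities now: v0=-2 v1=0 v2=1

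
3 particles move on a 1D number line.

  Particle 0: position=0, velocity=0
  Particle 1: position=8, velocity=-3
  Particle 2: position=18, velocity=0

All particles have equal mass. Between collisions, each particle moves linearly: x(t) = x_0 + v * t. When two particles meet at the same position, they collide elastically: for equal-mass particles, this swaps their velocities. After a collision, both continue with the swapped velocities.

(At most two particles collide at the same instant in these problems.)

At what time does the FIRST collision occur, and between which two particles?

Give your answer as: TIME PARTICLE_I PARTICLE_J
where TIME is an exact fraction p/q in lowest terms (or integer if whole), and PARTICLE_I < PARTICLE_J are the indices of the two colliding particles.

Pair (0,1): pos 0,8 vel 0,-3 -> gap=8, closing at 3/unit, collide at t=8/3
Pair (1,2): pos 8,18 vel -3,0 -> not approaching (rel speed -3 <= 0)
Earliest collision: t=8/3 between 0 and 1

Answer: 8/3 0 1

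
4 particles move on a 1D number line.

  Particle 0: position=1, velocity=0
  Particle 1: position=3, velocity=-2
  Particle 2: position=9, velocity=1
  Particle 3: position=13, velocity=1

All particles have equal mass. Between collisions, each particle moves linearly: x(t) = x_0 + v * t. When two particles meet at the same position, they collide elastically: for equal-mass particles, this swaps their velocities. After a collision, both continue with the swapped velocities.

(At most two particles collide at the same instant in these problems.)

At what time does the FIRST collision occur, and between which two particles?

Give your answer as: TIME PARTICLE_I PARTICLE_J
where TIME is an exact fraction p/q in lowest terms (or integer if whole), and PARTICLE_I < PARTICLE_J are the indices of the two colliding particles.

Answer: 1 0 1

Derivation:
Pair (0,1): pos 1,3 vel 0,-2 -> gap=2, closing at 2/unit, collide at t=1
Pair (1,2): pos 3,9 vel -2,1 -> not approaching (rel speed -3 <= 0)
Pair (2,3): pos 9,13 vel 1,1 -> not approaching (rel speed 0 <= 0)
Earliest collision: t=1 between 0 and 1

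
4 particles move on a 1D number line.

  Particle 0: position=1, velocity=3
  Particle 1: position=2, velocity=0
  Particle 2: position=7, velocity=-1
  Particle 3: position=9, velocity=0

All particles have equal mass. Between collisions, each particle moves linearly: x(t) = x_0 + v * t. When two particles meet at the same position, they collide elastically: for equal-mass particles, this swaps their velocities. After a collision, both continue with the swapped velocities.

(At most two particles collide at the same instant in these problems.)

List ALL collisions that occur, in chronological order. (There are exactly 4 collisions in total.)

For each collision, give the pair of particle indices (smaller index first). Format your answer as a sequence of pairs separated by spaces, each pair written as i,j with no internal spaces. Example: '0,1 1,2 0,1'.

Collision at t=1/3: particles 0 and 1 swap velocities; positions: p0=2 p1=2 p2=20/3 p3=9; velocities now: v0=0 v1=3 v2=-1 v3=0
Collision at t=3/2: particles 1 and 2 swap velocities; positions: p0=2 p1=11/2 p2=11/2 p3=9; velocities now: v0=0 v1=-1 v2=3 v3=0
Collision at t=8/3: particles 2 and 3 swap velocities; positions: p0=2 p1=13/3 p2=9 p3=9; velocities now: v0=0 v1=-1 v2=0 v3=3
Collision at t=5: particles 0 and 1 swap velocities; positions: p0=2 p1=2 p2=9 p3=16; velocities now: v0=-1 v1=0 v2=0 v3=3

Answer: 0,1 1,2 2,3 0,1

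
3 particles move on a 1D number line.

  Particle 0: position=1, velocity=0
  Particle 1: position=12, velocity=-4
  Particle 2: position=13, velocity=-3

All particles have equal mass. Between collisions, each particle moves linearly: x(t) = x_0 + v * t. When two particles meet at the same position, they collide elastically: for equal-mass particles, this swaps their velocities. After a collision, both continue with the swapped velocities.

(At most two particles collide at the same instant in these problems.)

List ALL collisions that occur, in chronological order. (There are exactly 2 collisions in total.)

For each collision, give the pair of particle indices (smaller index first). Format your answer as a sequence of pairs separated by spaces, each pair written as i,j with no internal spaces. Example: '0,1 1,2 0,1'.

Collision at t=11/4: particles 0 and 1 swap velocities; positions: p0=1 p1=1 p2=19/4; velocities now: v0=-4 v1=0 v2=-3
Collision at t=4: particles 1 and 2 swap velocities; positions: p0=-4 p1=1 p2=1; velocities now: v0=-4 v1=-3 v2=0

Answer: 0,1 1,2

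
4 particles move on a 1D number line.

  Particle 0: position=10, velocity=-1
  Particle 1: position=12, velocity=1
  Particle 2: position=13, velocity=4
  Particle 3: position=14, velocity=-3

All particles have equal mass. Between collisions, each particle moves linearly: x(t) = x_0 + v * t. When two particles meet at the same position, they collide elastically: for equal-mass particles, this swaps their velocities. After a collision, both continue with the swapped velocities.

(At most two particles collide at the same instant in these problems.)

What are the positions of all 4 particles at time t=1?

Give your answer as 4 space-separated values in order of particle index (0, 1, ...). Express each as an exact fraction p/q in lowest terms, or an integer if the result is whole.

Answer: 9 11 13 17

Derivation:
Collision at t=1/7: particles 2 and 3 swap velocities; positions: p0=69/7 p1=85/7 p2=95/7 p3=95/7; velocities now: v0=-1 v1=1 v2=-3 v3=4
Collision at t=1/2: particles 1 and 2 swap velocities; positions: p0=19/2 p1=25/2 p2=25/2 p3=15; velocities now: v0=-1 v1=-3 v2=1 v3=4
Advance to t=1 (no further collisions before then); velocities: v0=-1 v1=-3 v2=1 v3=4; positions = 9 11 13 17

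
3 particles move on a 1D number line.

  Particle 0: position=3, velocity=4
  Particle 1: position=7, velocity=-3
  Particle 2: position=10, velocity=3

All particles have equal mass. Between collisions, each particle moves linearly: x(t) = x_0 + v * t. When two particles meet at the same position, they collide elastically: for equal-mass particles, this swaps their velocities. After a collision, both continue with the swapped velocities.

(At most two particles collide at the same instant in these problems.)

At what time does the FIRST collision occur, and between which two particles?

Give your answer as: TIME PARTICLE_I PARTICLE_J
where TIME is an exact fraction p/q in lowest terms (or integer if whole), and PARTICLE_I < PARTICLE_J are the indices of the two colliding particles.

Answer: 4/7 0 1

Derivation:
Pair (0,1): pos 3,7 vel 4,-3 -> gap=4, closing at 7/unit, collide at t=4/7
Pair (1,2): pos 7,10 vel -3,3 -> not approaching (rel speed -6 <= 0)
Earliest collision: t=4/7 between 0 and 1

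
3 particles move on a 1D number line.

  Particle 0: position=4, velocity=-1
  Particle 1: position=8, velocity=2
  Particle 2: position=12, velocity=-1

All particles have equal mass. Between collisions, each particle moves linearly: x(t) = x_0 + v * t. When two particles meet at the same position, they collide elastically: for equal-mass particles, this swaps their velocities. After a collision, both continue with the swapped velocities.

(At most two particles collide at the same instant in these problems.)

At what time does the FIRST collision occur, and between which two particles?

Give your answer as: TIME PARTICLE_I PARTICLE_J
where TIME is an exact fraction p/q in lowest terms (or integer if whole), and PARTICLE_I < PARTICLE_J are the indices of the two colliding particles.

Answer: 4/3 1 2

Derivation:
Pair (0,1): pos 4,8 vel -1,2 -> not approaching (rel speed -3 <= 0)
Pair (1,2): pos 8,12 vel 2,-1 -> gap=4, closing at 3/unit, collide at t=4/3
Earliest collision: t=4/3 between 1 and 2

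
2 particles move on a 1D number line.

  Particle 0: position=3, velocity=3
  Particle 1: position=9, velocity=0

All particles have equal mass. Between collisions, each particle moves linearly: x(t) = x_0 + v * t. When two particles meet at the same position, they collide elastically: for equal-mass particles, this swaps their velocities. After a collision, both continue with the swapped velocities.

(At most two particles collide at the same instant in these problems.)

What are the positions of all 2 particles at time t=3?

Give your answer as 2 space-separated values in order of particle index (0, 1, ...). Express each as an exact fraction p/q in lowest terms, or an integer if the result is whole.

Answer: 9 12

Derivation:
Collision at t=2: particles 0 and 1 swap velocities; positions: p0=9 p1=9; velocities now: v0=0 v1=3
Advance to t=3 (no further collisions before then); velocities: v0=0 v1=3; positions = 9 12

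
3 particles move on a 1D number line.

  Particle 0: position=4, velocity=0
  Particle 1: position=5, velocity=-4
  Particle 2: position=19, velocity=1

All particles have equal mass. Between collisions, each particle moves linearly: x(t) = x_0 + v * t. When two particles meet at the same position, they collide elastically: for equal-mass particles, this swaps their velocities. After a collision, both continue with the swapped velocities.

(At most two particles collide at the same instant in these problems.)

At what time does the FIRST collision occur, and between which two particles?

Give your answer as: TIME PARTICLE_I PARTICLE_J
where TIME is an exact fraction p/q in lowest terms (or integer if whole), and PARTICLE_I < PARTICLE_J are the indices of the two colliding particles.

Pair (0,1): pos 4,5 vel 0,-4 -> gap=1, closing at 4/unit, collide at t=1/4
Pair (1,2): pos 5,19 vel -4,1 -> not approaching (rel speed -5 <= 0)
Earliest collision: t=1/4 between 0 and 1

Answer: 1/4 0 1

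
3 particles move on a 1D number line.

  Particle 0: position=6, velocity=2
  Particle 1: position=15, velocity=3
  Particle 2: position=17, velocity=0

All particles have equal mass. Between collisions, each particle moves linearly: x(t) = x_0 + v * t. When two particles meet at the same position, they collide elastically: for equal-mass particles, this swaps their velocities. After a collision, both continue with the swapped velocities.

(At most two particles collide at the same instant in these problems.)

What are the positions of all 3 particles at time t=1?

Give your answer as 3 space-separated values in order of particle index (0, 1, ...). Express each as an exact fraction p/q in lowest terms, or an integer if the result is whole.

Collision at t=2/3: particles 1 and 2 swap velocities; positions: p0=22/3 p1=17 p2=17; velocities now: v0=2 v1=0 v2=3
Advance to t=1 (no further collisions before then); velocities: v0=2 v1=0 v2=3; positions = 8 17 18

Answer: 8 17 18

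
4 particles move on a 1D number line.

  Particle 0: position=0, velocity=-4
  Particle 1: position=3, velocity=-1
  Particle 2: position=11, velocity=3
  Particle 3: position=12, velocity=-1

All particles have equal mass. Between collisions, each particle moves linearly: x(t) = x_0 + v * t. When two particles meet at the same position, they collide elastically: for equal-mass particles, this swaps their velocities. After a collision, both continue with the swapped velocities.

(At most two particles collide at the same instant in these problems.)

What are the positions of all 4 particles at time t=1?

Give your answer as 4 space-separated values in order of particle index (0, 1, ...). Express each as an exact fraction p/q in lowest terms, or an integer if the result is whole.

Answer: -4 2 11 14

Derivation:
Collision at t=1/4: particles 2 and 3 swap velocities; positions: p0=-1 p1=11/4 p2=47/4 p3=47/4; velocities now: v0=-4 v1=-1 v2=-1 v3=3
Advance to t=1 (no further collisions before then); velocities: v0=-4 v1=-1 v2=-1 v3=3; positions = -4 2 11 14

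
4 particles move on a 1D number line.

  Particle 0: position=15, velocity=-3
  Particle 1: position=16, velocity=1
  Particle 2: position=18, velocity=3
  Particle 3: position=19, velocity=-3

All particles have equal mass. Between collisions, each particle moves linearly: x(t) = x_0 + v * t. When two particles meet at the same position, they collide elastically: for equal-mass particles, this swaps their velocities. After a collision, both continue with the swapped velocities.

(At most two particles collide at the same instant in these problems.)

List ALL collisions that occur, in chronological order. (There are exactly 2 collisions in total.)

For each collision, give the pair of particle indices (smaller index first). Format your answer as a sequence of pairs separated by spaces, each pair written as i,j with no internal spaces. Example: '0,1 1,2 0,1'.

Answer: 2,3 1,2

Derivation:
Collision at t=1/6: particles 2 and 3 swap velocities; positions: p0=29/2 p1=97/6 p2=37/2 p3=37/2; velocities now: v0=-3 v1=1 v2=-3 v3=3
Collision at t=3/4: particles 1 and 2 swap velocities; positions: p0=51/4 p1=67/4 p2=67/4 p3=81/4; velocities now: v0=-3 v1=-3 v2=1 v3=3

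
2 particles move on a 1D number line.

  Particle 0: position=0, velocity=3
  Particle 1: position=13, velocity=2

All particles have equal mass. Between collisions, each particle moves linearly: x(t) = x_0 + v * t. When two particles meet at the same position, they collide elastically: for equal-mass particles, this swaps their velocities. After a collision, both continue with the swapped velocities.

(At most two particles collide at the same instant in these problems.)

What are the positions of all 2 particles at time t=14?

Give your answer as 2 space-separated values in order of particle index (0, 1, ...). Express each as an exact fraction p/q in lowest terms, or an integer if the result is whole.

Collision at t=13: particles 0 and 1 swap velocities; positions: p0=39 p1=39; velocities now: v0=2 v1=3
Advance to t=14 (no further collisions before then); velocities: v0=2 v1=3; positions = 41 42

Answer: 41 42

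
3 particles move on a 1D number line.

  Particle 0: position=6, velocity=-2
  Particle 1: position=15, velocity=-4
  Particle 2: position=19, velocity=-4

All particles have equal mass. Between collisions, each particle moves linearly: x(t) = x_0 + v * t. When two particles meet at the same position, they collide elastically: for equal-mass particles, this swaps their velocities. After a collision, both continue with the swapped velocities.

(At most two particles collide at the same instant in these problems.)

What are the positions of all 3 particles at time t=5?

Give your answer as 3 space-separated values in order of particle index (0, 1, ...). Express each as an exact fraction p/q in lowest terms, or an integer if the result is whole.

Collision at t=9/2: particles 0 and 1 swap velocities; positions: p0=-3 p1=-3 p2=1; velocities now: v0=-4 v1=-2 v2=-4
Advance to t=5 (no further collisions before then); velocities: v0=-4 v1=-2 v2=-4; positions = -5 -4 -1

Answer: -5 -4 -1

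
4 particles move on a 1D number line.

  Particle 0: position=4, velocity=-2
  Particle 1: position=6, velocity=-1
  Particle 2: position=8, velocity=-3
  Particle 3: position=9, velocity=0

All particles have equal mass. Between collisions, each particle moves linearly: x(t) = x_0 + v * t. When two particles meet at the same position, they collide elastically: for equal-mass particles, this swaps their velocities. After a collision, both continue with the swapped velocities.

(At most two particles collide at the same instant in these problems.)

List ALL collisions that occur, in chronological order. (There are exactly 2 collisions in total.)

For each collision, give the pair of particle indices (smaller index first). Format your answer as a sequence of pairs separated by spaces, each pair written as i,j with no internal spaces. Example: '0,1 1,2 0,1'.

Answer: 1,2 0,1

Derivation:
Collision at t=1: particles 1 and 2 swap velocities; positions: p0=2 p1=5 p2=5 p3=9; velocities now: v0=-2 v1=-3 v2=-1 v3=0
Collision at t=4: particles 0 and 1 swap velocities; positions: p0=-4 p1=-4 p2=2 p3=9; velocities now: v0=-3 v1=-2 v2=-1 v3=0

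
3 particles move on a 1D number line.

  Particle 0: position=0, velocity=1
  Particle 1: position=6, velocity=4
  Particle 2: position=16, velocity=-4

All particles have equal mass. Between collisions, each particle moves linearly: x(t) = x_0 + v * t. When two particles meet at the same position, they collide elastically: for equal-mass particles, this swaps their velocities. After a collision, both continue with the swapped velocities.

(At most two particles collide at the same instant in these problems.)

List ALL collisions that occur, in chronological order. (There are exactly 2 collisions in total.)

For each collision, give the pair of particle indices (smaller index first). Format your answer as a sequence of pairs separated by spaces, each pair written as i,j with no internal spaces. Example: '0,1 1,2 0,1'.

Collision at t=5/4: particles 1 and 2 swap velocities; positions: p0=5/4 p1=11 p2=11; velocities now: v0=1 v1=-4 v2=4
Collision at t=16/5: particles 0 and 1 swap velocities; positions: p0=16/5 p1=16/5 p2=94/5; velocities now: v0=-4 v1=1 v2=4

Answer: 1,2 0,1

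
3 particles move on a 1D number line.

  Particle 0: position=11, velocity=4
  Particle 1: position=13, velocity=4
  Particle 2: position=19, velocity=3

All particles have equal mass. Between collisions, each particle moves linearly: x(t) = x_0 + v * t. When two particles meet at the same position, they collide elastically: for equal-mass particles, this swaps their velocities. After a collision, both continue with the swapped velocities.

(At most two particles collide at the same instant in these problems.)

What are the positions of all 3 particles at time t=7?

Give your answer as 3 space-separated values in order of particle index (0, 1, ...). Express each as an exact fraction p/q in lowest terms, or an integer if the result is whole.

Collision at t=6: particles 1 and 2 swap velocities; positions: p0=35 p1=37 p2=37; velocities now: v0=4 v1=3 v2=4
Advance to t=7 (no further collisions before then); velocities: v0=4 v1=3 v2=4; positions = 39 40 41

Answer: 39 40 41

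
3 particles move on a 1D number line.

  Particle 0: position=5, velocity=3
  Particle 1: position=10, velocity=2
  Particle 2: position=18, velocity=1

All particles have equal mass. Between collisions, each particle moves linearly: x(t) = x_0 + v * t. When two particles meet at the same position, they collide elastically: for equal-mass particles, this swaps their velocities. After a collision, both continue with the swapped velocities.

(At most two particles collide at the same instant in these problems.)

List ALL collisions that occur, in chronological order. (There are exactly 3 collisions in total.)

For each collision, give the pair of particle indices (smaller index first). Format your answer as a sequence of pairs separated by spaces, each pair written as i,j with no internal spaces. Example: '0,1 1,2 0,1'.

Answer: 0,1 1,2 0,1

Derivation:
Collision at t=5: particles 0 and 1 swap velocities; positions: p0=20 p1=20 p2=23; velocities now: v0=2 v1=3 v2=1
Collision at t=13/2: particles 1 and 2 swap velocities; positions: p0=23 p1=49/2 p2=49/2; velocities now: v0=2 v1=1 v2=3
Collision at t=8: particles 0 and 1 swap velocities; positions: p0=26 p1=26 p2=29; velocities now: v0=1 v1=2 v2=3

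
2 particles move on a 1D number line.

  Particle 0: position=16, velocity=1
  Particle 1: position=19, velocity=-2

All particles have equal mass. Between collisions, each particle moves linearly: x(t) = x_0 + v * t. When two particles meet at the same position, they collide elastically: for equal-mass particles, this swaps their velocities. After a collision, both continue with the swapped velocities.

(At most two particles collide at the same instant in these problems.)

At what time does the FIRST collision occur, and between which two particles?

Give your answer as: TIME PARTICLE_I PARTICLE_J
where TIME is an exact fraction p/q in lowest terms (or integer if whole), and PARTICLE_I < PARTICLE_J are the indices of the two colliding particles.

Pair (0,1): pos 16,19 vel 1,-2 -> gap=3, closing at 3/unit, collide at t=1
Earliest collision: t=1 between 0 and 1

Answer: 1 0 1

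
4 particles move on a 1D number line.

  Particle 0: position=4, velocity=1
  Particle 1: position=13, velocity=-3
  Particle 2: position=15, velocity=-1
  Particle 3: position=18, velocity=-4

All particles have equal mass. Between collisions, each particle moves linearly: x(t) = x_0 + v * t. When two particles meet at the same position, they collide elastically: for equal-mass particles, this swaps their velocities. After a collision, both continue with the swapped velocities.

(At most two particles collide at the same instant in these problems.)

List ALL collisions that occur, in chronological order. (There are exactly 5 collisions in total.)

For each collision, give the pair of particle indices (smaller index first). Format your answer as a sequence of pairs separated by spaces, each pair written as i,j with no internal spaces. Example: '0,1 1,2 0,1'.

Collision at t=1: particles 2 and 3 swap velocities; positions: p0=5 p1=10 p2=14 p3=14; velocities now: v0=1 v1=-3 v2=-4 v3=-1
Collision at t=9/4: particles 0 and 1 swap velocities; positions: p0=25/4 p1=25/4 p2=9 p3=51/4; velocities now: v0=-3 v1=1 v2=-4 v3=-1
Collision at t=14/5: particles 1 and 2 swap velocities; positions: p0=23/5 p1=34/5 p2=34/5 p3=61/5; velocities now: v0=-3 v1=-4 v2=1 v3=-1
Collision at t=5: particles 0 and 1 swap velocities; positions: p0=-2 p1=-2 p2=9 p3=10; velocities now: v0=-4 v1=-3 v2=1 v3=-1
Collision at t=11/2: particles 2 and 3 swap velocities; positions: p0=-4 p1=-7/2 p2=19/2 p3=19/2; velocities now: v0=-4 v1=-3 v2=-1 v3=1

Answer: 2,3 0,1 1,2 0,1 2,3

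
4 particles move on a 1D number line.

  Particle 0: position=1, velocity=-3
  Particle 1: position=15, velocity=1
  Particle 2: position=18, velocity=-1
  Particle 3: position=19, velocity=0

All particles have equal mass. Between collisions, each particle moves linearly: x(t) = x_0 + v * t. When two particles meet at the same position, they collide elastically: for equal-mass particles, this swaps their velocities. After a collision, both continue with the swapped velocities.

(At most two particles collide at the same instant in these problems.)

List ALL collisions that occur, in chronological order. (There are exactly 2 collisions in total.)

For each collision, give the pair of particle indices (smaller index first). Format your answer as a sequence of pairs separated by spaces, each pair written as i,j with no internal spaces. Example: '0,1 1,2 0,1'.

Collision at t=3/2: particles 1 and 2 swap velocities; positions: p0=-7/2 p1=33/2 p2=33/2 p3=19; velocities now: v0=-3 v1=-1 v2=1 v3=0
Collision at t=4: particles 2 and 3 swap velocities; positions: p0=-11 p1=14 p2=19 p3=19; velocities now: v0=-3 v1=-1 v2=0 v3=1

Answer: 1,2 2,3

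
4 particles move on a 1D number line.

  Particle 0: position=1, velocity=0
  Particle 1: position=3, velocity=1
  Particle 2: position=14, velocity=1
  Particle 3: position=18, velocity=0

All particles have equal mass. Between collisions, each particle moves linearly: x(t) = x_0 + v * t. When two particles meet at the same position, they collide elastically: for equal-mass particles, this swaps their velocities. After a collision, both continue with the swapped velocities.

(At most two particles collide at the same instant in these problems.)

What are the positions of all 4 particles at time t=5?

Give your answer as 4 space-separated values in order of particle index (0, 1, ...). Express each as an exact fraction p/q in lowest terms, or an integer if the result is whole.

Collision at t=4: particles 2 and 3 swap velocities; positions: p0=1 p1=7 p2=18 p3=18; velocities now: v0=0 v1=1 v2=0 v3=1
Advance to t=5 (no further collisions before then); velocities: v0=0 v1=1 v2=0 v3=1; positions = 1 8 18 19

Answer: 1 8 18 19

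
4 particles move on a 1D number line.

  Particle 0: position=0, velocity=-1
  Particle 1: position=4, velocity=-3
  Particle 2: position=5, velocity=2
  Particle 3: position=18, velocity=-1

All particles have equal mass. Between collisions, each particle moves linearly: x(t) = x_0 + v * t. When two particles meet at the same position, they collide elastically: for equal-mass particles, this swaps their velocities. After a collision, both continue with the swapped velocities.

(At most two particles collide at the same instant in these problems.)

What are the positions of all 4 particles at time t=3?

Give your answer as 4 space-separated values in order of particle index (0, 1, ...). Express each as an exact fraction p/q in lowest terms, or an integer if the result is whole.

Collision at t=2: particles 0 and 1 swap velocities; positions: p0=-2 p1=-2 p2=9 p3=16; velocities now: v0=-3 v1=-1 v2=2 v3=-1
Advance to t=3 (no further collisions before then); velocities: v0=-3 v1=-1 v2=2 v3=-1; positions = -5 -3 11 15

Answer: -5 -3 11 15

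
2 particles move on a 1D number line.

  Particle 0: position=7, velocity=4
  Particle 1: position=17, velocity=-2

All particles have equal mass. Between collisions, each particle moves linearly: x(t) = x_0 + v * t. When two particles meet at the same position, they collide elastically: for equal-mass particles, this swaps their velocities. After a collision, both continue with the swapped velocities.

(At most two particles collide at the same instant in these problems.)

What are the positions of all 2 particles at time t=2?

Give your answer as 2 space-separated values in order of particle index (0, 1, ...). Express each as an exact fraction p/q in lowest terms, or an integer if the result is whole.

Collision at t=5/3: particles 0 and 1 swap velocities; positions: p0=41/3 p1=41/3; velocities now: v0=-2 v1=4
Advance to t=2 (no further collisions before then); velocities: v0=-2 v1=4; positions = 13 15

Answer: 13 15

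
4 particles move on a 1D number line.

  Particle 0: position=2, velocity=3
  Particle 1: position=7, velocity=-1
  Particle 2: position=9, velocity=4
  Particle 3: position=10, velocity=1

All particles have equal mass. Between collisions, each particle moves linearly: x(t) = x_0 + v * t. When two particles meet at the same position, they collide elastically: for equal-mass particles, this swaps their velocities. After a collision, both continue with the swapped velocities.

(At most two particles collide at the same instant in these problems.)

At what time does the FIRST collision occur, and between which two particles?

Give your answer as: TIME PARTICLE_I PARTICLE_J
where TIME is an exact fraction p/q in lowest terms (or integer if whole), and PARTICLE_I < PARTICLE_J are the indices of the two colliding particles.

Answer: 1/3 2 3

Derivation:
Pair (0,1): pos 2,7 vel 3,-1 -> gap=5, closing at 4/unit, collide at t=5/4
Pair (1,2): pos 7,9 vel -1,4 -> not approaching (rel speed -5 <= 0)
Pair (2,3): pos 9,10 vel 4,1 -> gap=1, closing at 3/unit, collide at t=1/3
Earliest collision: t=1/3 between 2 and 3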